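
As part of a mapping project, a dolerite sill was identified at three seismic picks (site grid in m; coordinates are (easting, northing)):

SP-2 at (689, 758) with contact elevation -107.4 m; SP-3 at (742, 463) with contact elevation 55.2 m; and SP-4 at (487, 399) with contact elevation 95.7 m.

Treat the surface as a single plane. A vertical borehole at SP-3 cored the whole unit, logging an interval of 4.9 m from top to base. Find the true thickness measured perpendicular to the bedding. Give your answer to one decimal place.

4.3 m

Let the plane be z = a·E + b·N + c.
SP-3−SP-2: 53a − 295b = 162.6;  SP-4−SP-2: −202a − 359b = 203.1.
Solving gives a = −0.01960, b = −0.55471.
|∇z| = √(a²+b²) = 0.55505, so dip δ = arctan(0.55505) = 29.03°.
True thickness = vertical thickness × cos δ = 4.9 × cos 29.03° = 4.3 m.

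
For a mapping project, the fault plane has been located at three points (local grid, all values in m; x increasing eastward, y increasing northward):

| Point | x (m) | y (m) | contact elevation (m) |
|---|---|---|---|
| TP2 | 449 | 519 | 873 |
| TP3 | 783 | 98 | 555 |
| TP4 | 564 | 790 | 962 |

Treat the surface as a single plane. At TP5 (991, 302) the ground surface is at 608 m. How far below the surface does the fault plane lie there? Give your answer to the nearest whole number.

Let the plane be z = a·x + b·y + c.
TP3−TP2: 334a − 421b = −318;  TP4−TP2: 115a + 271b = 89.
Solving gives a = −0.35060, b = 0.47719.
Then c = 873 − a·449 − b·519 = 782.76.
At (991, 302): z_contact = −347.4 + 144.1 + 782.76 = 579.4 m.
Depth below ground = 608 − 579.4 = 29 m.

29 m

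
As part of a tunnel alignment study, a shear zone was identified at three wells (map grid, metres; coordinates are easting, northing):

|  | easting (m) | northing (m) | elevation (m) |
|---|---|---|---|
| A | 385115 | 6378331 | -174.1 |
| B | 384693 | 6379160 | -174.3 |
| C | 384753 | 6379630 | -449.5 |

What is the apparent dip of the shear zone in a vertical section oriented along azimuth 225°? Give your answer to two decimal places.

Let the plane be z = a·easting + b·northing + c.
B−A: −422a + 829b = −0.2;  C−A: −362a + 1299b = −275.4.
Solving gives a = −0.91925, b = −0.46818.
Unit vector along 225° is (sin 225°, cos 225°) = (-0.7071, -0.7071).
Slope in that direction = a·(-0.7071) + b·(-0.7071) = 0.98106.
Apparent dip = arctan|0.98106| = 44.45° (true dip is 45.9°, so apparent ≤ true as expected).

44.45°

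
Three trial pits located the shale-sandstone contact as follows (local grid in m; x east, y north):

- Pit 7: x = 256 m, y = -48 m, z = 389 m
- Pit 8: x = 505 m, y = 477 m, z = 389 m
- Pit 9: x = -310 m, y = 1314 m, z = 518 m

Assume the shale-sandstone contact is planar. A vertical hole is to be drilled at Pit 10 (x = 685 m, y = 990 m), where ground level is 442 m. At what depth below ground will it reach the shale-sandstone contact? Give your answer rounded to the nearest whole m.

Two edge vectors: Pit 7→Pit 8 = (249, 525, 0), Pit 7→Pit 9 = (-566, 1362, 129).
Normal n = (Pit 7→Pit 8) × (Pit 7→Pit 9) = (67725, -32121, 636288).
So ∂z/∂x = −n_x/n_z = −0.10644 and ∂z/∂y = −n_y/n_z = 0.05048.
Intercept c from Pit 7: 389 + 27.25 + 2.42 = 418.67.
At (685, 990): z_contact = −72.9 + 50.0 + 418.67 = 395.7 m.
Depth below ground = 442 − 395.7 = 46 m.

46 m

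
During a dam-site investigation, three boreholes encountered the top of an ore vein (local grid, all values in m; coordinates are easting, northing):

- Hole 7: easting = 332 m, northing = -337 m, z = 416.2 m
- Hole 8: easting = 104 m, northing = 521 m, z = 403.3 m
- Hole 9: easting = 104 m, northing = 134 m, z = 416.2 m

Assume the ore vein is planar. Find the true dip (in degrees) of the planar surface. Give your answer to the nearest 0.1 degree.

4.4°

Let the plane be z = a·easting + b·northing + c.
Hole 8−Hole 7: −228a + 858b = −12.9;  Hole 9−Hole 7: −228a + 471b = 0.
Solving gives a = −0.06886, b = −0.03333.
Gradient magnitude |∇z| = √(a² + b²) = √(0.00474 + 0.00111) = 0.07650.
True dip = arctan(0.07650) = 4.4°, dipping toward ENE (azimuth ≈ 064°).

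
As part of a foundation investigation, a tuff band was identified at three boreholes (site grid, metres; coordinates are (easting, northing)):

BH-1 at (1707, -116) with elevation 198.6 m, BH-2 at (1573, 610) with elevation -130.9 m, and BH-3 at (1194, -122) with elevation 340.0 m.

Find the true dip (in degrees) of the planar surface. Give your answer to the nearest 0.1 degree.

Let the plane be z = a·E + b·N + c.
BH-2−BH-1: −134a + 726b = −329.5;  BH-3−BH-1: −513a − 6b = 141.4.
Solving gives a = −0.26974, b = −0.50364.
Gradient magnitude |∇z| = √(a² + b²) = √(0.07276 + 0.25366) = 0.57133.
True dip = arctan(0.57133) = 29.7°, dipping toward NNE (azimuth ≈ 028°).

29.7°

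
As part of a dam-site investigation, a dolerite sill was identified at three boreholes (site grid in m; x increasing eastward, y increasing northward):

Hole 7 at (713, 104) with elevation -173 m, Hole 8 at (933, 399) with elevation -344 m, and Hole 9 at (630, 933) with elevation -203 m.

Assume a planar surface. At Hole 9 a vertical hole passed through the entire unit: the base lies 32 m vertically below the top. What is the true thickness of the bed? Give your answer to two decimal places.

Let the plane be z = a·x + b·y + c.
Hole 8−Hole 7: 220a + 295b = −171;  Hole 9−Hole 7: −83a + 829b = −30.
Solving gives a = −0.64249, b = −0.10051.
|∇z| = √(a²+b²) = 0.65031, so dip δ = arctan(0.65031) = 33.04°.
True thickness = vertical thickness × cos δ = 32 × cos 33.04° = 26.83 m.

26.83 m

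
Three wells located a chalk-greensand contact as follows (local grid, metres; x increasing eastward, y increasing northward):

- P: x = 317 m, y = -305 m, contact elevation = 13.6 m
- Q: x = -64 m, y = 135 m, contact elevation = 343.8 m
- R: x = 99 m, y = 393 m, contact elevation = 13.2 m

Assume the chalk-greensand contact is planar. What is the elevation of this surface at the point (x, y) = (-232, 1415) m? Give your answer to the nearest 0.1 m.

Two edge vectors: P→Q = (-381, 440, 330.2), P→R = (-218, 698, -0.4).
Normal n = (P→Q) × (P→R) = (-230655.6, -72136, -170018).
So ∂z/∂x = −n_x/n_z = −1.356654 and ∂z/∂y = −n_y/n_z = −0.424284.
Intercept c from P: 13.6 + 430.06 − 129.41 = 314.25.
At (-232, 1415): z = 314.7 − 600.4 + 314.25 = 28.6 m.

28.6 m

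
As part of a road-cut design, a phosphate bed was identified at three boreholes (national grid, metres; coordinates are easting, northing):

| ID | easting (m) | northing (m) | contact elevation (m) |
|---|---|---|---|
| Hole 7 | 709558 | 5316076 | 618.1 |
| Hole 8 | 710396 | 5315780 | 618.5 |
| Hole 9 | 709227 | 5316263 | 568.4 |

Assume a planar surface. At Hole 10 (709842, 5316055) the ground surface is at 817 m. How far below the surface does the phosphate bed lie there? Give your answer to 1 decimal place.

254.8 m

Two edge vectors: Hole 7→Hole 8 = (838, -296, 0.4), Hole 7→Hole 9 = (-331, 187, -49.7).
Normal n = (Hole 7→Hole 8) × (Hole 7→Hole 9) = (14636.4, 41516.2, 58730).
So ∂z/∂easting = −n_x/n_z = −0.249215052 and ∂z/∂northing = −n_y/n_z = −0.706899370.
Intercept c from Hole 7: 618.1 + 176832.53 + 3757930.78 = 3935381.41.
At (709842, 5316055): z_contact = −176903.31 − 3757915.93 + 3935381.41 = 562.17 m.
Depth below ground = 817 − 562.17 = 254.8 m.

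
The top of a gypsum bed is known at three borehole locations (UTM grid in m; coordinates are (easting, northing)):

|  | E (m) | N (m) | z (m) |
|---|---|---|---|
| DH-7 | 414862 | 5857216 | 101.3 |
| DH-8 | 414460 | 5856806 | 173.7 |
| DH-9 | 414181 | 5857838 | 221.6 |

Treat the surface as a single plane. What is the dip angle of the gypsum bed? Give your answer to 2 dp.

10.11°

Two edge vectors: DH-7→DH-8 = (-402, -410, 72.4), DH-7→DH-9 = (-681, 622, 120.3).
Normal n = (DH-7→DH-8) × (DH-7→DH-9) = (-94355.8, -943.8, -529254).
So ∂z/∂E = −n_x/n_z = −0.17828 and ∂z/∂N = −n_y/n_z = −0.00178.
Gradient magnitude |∇z| = √(a² + b²) = √(0.03178 + 0.00000) = 0.17829.
True dip = arctan(0.17829) = 10.11°, dipping toward E (azimuth ≈ 089°).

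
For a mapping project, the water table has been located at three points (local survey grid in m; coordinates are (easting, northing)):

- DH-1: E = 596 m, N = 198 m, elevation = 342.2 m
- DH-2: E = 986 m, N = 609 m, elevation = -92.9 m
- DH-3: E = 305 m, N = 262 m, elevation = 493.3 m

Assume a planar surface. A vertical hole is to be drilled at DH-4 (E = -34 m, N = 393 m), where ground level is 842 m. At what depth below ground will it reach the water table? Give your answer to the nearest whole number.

Let the plane be z = a·E + b·N + c.
DH-2−DH-1: 390a + 411b = −435.1;  DH-3−DH-1: −291a + 64b = 151.1.
Solving gives a = −0.62222, b = −0.46821.
Then c = 342.2 − a·596 − b·198 = 805.75.
At (-34, 393): z_contact = 21.2 − 184.0 + 805.75 = 642.9 m.
Depth below ground = 842 − 642.9 = 199 m.

199 m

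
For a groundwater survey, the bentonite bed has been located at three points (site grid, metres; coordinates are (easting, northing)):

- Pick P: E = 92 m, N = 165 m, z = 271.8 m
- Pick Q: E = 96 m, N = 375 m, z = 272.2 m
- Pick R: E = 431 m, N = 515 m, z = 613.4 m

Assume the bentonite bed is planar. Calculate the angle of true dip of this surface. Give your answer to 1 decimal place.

45.7°

Let the plane be z = a·E + b·N + c.
Pick Q−Pick P: 4a + 210b = 0.4;  Pick R−Pick P: 339a + 350b = 341.6.
Solving gives a = 1.02588, b = −0.01764.
Gradient magnitude |∇z| = √(a² + b²) = √(1.05242 + 0.00031) = 1.02603.
True dip = arctan(1.02603) = 45.7°, dipping toward W (azimuth ≈ 271°).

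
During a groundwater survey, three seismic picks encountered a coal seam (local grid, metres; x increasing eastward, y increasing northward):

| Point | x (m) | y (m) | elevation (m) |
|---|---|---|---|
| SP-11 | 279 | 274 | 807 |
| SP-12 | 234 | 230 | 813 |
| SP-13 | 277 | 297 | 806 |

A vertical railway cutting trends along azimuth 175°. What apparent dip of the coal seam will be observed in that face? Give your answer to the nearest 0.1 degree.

Two edge vectors: SP-11→SP-12 = (-45, -44, 6), SP-11→SP-13 = (-2, 23, -1).
Normal n = (SP-11→SP-12) × (SP-11→SP-13) = (-94, -57, -1123).
So ∂z/∂x = −n_x/n_z = −0.08370 and ∂z/∂y = −n_y/n_z = −0.05076.
Unit vector along 175° is (sin 175°, cos 175°) = (0.0872, -0.9962).
Slope in that direction = a·(0.0872) + b·(-0.9962) = 0.04327.
Apparent dip = arctan|0.04327| = 2.5° (true dip is 5.6°, so apparent ≤ true as expected).

2.5°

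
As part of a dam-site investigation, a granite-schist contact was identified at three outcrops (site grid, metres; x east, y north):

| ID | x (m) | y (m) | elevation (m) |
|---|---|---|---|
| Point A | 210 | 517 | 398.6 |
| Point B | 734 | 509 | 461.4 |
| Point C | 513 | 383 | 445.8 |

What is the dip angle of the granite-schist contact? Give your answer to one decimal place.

8.3°

Two edge vectors: Point A→Point B = (524, -8, 62.8), Point A→Point C = (303, -134, 47.2).
Normal n = (Point A→Point B) × (Point A→Point C) = (8037.6, -5704.4, -67792).
So ∂z/∂x = −n_x/n_z = 0.11856 and ∂z/∂y = −n_y/n_z = −0.08415.
Gradient magnitude |∇z| = √(a² + b²) = √(0.01406 + 0.00708) = 0.14539.
True dip = arctan(0.14539) = 8.3°, dipping toward NW (azimuth ≈ 305°).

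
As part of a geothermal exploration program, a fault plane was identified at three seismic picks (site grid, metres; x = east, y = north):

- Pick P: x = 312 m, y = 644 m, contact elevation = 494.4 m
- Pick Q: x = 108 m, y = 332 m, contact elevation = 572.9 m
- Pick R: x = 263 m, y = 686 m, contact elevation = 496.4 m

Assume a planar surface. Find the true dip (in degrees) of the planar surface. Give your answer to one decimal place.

12.3°

Let the plane be z = a·x + b·y + c.
Pick Q−Pick P: −204a − 312b = 78.5;  Pick R−Pick P: −49a + 42b = 2.
Solving gives a = −0.16436, b = −0.14414.
Gradient magnitude |∇z| = √(a² + b²) = √(0.02701 + 0.02078) = 0.21861.
True dip = arctan(0.21861) = 12.3°, dipping toward NE (azimuth ≈ 049°).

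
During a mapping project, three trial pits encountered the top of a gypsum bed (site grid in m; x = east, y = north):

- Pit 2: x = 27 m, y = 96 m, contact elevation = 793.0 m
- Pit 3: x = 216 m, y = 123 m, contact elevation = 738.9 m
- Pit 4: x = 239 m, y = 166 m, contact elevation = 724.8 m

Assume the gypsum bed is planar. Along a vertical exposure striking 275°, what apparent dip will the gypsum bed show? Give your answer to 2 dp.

13.59°

Let the plane be z = a·x + b·y + c.
Pit 3−Pit 2: 189a + 27b = −54.1;  Pit 4−Pit 2: 212a + 70b = −68.2.
Solving gives a = −0.25921, b = −0.18926.
Unit vector along 275° is (sin 275°, cos 275°) = (-0.9962, 0.0872).
Slope in that direction = a·(-0.9962) + b·(0.0872) = 0.24172.
Apparent dip = arctan|0.24172| = 13.59° (true dip is 17.8°, so apparent ≤ true as expected).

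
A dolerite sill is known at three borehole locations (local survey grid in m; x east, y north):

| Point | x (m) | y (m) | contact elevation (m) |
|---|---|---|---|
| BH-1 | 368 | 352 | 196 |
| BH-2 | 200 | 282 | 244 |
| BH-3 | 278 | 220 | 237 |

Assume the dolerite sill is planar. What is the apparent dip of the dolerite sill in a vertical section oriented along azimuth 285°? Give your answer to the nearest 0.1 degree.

Let the plane be z = a·x + b·y + c.
BH-2−BH-1: −168a − 70b = 48;  BH-3−BH-1: −90a − 132b = 41.
Solving gives a = −0.21832, b = −0.16175.
Unit vector along 285° is (sin 285°, cos 285°) = (-0.9659, 0.2588).
Slope in that direction = a·(-0.9659) + b·(0.2588) = 0.16901.
Apparent dip = arctan|0.16901| = 9.6° (true dip is 15.2°, so apparent ≤ true as expected).

9.6°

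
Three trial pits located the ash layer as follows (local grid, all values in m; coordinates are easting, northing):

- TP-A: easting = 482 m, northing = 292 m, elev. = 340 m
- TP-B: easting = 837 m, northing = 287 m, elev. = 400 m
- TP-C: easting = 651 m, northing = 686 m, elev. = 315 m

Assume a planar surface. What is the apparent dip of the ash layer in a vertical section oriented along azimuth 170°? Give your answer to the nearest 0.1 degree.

Let the plane be z = a·easting + b·northing + c.
TP-B−TP-A: 355a − 5b = 60;  TP-C−TP-A: 169a + 394b = −25.
Solving gives a = 0.16711, b = −0.13513.
Unit vector along 170° is (sin 170°, cos 170°) = (0.1736, -0.9848).
Slope in that direction = a·(0.1736) + b·(-0.9848) = 0.16210.
Apparent dip = arctan|0.16210| = 9.2° (true dip is 12.1°, so apparent ≤ true as expected).

9.2°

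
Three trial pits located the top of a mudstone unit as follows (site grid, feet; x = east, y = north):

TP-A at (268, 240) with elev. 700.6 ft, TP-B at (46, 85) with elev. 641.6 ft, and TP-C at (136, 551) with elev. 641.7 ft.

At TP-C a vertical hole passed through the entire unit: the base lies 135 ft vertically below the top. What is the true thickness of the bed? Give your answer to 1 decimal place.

128.8 ft

Two edge vectors: TP-A→TP-B = (-222, -155, -59), TP-A→TP-C = (-132, 311, -58.9).
Normal n = (TP-A→TP-B) × (TP-A→TP-C) = (27478.5, -5287.8, -89502).
So ∂z/∂x = −n_x/n_z = 0.30702 and ∂z/∂y = −n_y/n_z = −0.05908.
|∇z| = √(a²+b²) = 0.31265, so dip δ = arctan(0.31265) = 17.36°.
True thickness = vertical thickness × cos δ = 135 × cos 17.36° = 128.8 ft.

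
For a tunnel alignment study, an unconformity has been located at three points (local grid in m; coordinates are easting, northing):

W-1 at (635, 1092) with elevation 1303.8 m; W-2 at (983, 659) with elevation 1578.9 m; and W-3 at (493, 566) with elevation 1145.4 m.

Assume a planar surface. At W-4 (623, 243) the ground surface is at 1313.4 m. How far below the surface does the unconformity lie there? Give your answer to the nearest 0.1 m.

Two edge vectors: W-1→W-2 = (348, -433, 275.1), W-1→W-3 = (-142, -526, -158.4).
Normal n = (W-1→W-2) × (W-1→W-3) = (213289.8, 16059, -244534).
So ∂z/∂easting = −n_x/n_z = 0.872230 and ∂z/∂northing = −n_y/n_z = 0.065672.
Intercept c from W-1: 1303.8 − 553.87 − 71.71 = 678.22.
At (623, 243): z_contact = 543.40 + 15.96 + 678.22 = 1237.58 m.
Depth below ground = 1313.4 − 1237.58 = 75.8 m.

75.8 m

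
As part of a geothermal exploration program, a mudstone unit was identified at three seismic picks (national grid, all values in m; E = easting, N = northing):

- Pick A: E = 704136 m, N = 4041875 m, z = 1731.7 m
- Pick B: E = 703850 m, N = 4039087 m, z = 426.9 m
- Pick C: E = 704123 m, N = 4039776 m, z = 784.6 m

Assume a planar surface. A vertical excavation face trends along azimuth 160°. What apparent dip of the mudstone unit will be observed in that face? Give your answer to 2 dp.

Let the plane be z = a·E + b·N + c.
Pick B−Pick A: −286a − 2788b = −1304.8;  Pick C−Pick A: −13a − 2099b = −947.1.
Solving gives a = 0.17420, b = 0.45014.
Unit vector along 160° is (sin 160°, cos 160°) = (0.3420, -0.9397).
Slope in that direction = a·(0.3420) + b·(-0.9397) = −0.36341.
Apparent dip = arctan|0.36341| = 19.97° (true dip is 25.8°, so apparent ≤ true as expected).

19.97°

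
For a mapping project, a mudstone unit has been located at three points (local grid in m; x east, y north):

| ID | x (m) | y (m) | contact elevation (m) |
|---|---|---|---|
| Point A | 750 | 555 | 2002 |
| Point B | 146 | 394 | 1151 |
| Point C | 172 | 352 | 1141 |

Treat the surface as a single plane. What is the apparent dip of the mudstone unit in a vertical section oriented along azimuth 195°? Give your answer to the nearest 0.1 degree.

Let the plane be z = a·x + b·y + c.
Point B−Point A: −604a − 161b = −851;  Point C−Point A: −578a − 203b = −861.
Solving gives a = 1.15490, b = 0.95304.
Unit vector along 195° is (sin 195°, cos 195°) = (-0.2588, -0.9659).
Slope in that direction = a·(-0.2588) + b·(-0.9659) = −1.21947.
Apparent dip = arctan|1.21947| = 50.6° (true dip is 56.3°, so apparent ≤ true as expected).

50.6°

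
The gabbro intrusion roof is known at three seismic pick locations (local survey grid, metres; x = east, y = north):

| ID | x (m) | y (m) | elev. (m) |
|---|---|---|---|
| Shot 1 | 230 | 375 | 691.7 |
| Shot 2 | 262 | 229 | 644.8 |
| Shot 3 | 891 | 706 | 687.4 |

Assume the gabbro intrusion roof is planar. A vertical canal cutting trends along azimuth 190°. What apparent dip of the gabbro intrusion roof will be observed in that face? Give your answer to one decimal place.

14.4°

Let the plane be z = a·x + b·y + c.
Shot 2−Shot 1: 32a − 146b = −46.9;  Shot 3−Shot 1: 661a + 331b = −4.3.
Solving gives a = −0.15081, b = 0.28818.
Unit vector along 190° is (sin 190°, cos 190°) = (-0.1736, -0.9848).
Slope in that direction = a·(-0.1736) + b·(-0.9848) = −0.25761.
Apparent dip = arctan|0.25761| = 14.4° (true dip is 18.0°, so apparent ≤ true as expected).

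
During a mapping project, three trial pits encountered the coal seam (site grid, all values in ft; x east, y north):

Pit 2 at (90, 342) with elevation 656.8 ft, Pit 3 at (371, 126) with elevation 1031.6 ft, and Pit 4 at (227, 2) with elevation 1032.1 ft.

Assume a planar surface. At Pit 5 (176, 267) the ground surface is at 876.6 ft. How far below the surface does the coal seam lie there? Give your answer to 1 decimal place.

Two edge vectors: Pit 2→Pit 3 = (281, -216, 374.8), Pit 2→Pit 4 = (137, -340, 375.3).
Normal n = (Pit 2→Pit 3) × (Pit 2→Pit 4) = (46367.2, -54111.7, -65948).
So ∂z/∂x = −n_x/n_z = 0.70309 and ∂z/∂y = −n_y/n_z = −0.82052.
Intercept c from Pit 2: 656.8 − 63.28 + 280.62 = 874.14.
At (176, 267): z_contact = 123.74 − 219.08 + 874.14 = 778.80 ft.
Depth below ground = 876.6 − 778.80 = 97.8 ft.

97.8 ft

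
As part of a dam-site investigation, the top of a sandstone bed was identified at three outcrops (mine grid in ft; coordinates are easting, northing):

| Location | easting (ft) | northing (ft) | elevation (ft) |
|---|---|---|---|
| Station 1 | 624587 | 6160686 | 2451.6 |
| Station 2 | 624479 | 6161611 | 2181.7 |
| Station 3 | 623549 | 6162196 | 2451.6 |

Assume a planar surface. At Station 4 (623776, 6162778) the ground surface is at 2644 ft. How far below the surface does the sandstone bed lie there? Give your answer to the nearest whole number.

513 ft

Two edge vectors: Station 1→Station 2 = (-108, 925, -269.9), Station 1→Station 3 = (-1038, 1510, 0).
Normal n = (Station 1→Station 2) × (Station 1→Station 3) = (407549, 280156.2, 797070).
So ∂z/∂easting = −n_x/n_z = −0.51130892 and ∂z/∂northing = −n_y/n_z = −0.35148255.
Intercept c from Station 1: 2451.6 + 319356.90 + 2165373.65 = 2487182.16.
At (623776, 6162778): z_contact = −318942.2 − 2166109.0 + 2487182.16 = 2131.0 ft.
Depth below ground = 2644 − 2131.0 = 513 ft.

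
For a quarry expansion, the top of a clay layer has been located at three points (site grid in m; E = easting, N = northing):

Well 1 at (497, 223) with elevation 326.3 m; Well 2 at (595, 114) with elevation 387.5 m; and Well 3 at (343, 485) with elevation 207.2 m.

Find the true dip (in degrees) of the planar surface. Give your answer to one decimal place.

Let the plane be z = a·E + b·N + c.
Well 2−Well 1: 98a − 109b = 61.2;  Well 3−Well 1: −154a + 262b = −119.1.
Solving gives a = 0.34336, b = −0.25276.
Gradient magnitude |∇z| = √(a² + b²) = √(0.11790 + 0.06389) = 0.42636.
True dip = arctan(0.42636) = 23.1°, dipping toward NW (azimuth ≈ 306°).

23.1°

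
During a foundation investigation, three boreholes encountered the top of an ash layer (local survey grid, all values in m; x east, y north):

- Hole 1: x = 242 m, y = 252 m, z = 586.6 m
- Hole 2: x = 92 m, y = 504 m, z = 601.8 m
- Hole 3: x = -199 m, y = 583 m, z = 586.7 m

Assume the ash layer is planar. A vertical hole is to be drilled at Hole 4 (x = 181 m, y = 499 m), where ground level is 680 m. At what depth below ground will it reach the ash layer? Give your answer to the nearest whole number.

71 m

Let the plane be z = a·x + b·y + c.
Hole 2−Hole 1: −150a + 252b = 15.2;  Hole 3−Hole 1: −441a + 331b = 0.1.
Solving gives a = 0.08142, b = 0.10878.
Then c = 586.6 − a·242 − b·252 = 539.48.
At (181, 499): z_contact = 14.7 + 54.3 + 539.48 = 608.5 m.
Depth below ground = 680 − 608.5 = 71 m.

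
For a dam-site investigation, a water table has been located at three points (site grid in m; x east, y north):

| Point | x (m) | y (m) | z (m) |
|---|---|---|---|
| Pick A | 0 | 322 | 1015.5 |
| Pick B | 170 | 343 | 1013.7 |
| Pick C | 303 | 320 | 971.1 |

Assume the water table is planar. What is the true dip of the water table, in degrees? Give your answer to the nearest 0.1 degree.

46.5°

Let the plane be z = a·x + b·y + c.
Pick B−Pick A: 170a + 21b = −1.8;  Pick C−Pick A: 303a − 2b = −44.4.
Solving gives a = −0.13964, b = 1.04470.
Gradient magnitude |∇z| = √(a² + b²) = √(0.01950 + 1.09139) = 1.05399.
True dip = arctan(1.05399) = 46.5°, dipping toward S (azimuth ≈ 172°).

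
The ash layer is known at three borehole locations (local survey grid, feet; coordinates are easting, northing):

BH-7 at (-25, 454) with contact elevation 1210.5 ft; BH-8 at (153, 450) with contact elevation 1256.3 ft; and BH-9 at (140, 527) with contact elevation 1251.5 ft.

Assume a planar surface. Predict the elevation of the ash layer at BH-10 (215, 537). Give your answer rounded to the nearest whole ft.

1271 ft

Two edge vectors: BH-7→BH-8 = (178, -4, 45.8), BH-7→BH-9 = (165, 73, 41).
Normal n = (BH-7→BH-8) × (BH-7→BH-9) = (-3507.4, 259, 13654).
So ∂z/∂easting = −n_x/n_z = 0.25688 and ∂z/∂northing = −n_y/n_z = −0.01897.
Intercept c from BH-7: 1210.5 + 6.42 + 8.61 = 1225.53.
At (215, 537): z = 55.2 − 10.2 + 1225.53 = 1270.6 ft.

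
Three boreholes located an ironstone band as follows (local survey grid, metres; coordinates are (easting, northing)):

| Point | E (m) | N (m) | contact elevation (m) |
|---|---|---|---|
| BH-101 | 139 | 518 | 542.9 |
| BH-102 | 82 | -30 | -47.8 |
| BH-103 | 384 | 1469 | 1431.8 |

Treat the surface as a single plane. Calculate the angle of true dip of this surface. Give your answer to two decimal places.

56.31°

Two edge vectors: BH-101→BH-102 = (-57, -548, -590.7), BH-101→BH-103 = (245, 951, 888.9).
Normal n = (BH-101→BH-102) × (BH-101→BH-103) = (74638.5, -94054.2, 80053).
So ∂z/∂E = −n_x/n_z = −0.93236 and ∂z/∂N = −n_y/n_z = 1.17490.
Gradient magnitude |∇z| = √(a² + b²) = √(0.86930 + 1.38039) = 1.49990.
True dip = arctan(1.49990) = 56.31°, dipping toward SE (azimuth ≈ 142°).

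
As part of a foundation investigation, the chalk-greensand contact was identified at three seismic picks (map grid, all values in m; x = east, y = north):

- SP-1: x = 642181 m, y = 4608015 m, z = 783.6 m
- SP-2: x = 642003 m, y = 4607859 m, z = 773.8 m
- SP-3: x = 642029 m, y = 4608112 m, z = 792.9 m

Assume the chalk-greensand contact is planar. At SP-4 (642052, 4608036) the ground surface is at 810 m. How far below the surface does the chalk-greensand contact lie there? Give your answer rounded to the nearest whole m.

23 m

Let the plane be z = a·x + b·y + c.
SP-2−SP-1: −178a − 156b = −9.8;  SP-3−SP-1: −152a + 97b = 9.3.
Solving gives a = −0.01220655, b = 0.07674850.
Then c = 783.6 − a·642181 − b·4608015 = −345035.82.
At (642052, 4608036): z_contact = −7837.2 + 353659.8 − 345035.82 = 786.8 m.
Depth below ground = 810 − 786.8 = 23 m.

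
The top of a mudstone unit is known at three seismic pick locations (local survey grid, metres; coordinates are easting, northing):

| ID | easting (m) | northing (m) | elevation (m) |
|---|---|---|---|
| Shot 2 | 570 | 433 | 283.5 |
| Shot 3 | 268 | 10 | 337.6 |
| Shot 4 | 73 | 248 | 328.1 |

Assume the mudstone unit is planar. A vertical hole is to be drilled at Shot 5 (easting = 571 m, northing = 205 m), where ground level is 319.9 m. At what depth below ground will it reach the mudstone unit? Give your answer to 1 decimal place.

16.6 m

Let the plane be z = a·easting + b·northing + c.
Shot 3−Shot 2: −302a − 423b = 54.1;  Shot 4−Shot 2: −497a − 185b = 44.6.
Solving gives a = −0.05738, b = −0.08693.
Then c = 283.5 − a·570 − b·433 = 353.85.
At (571, 205): z_contact = −32.76 − 17.82 + 353.85 = 303.26 m.
Depth below ground = 319.9 − 303.26 = 16.6 m.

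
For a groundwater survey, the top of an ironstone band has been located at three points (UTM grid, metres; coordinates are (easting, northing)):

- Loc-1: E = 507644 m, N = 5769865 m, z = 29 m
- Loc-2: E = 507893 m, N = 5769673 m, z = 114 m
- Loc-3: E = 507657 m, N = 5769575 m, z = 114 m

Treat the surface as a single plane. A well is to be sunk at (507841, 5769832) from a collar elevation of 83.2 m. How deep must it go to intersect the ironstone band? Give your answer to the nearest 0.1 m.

21.2 m

Two edge vectors: Loc-1→Loc-2 = (249, -192, 85), Loc-1→Loc-3 = (13, -290, 85).
Normal n = (Loc-1→Loc-2) × (Loc-1→Loc-3) = (8330, -20060, -69714).
So ∂z/∂E = −n_x/n_z = 0.119488195 and ∂z/∂N = −n_y/n_z = −0.287747081.
Intercept c from Loc-1: 29 − 60657.47 + 1660261.81 = 1599633.35.
At (507841, 5769832): z_contact = 60681.00 − 1660252.32 + 1599633.35 = 62.03 m.
Depth below ground = 83.2 − 62.03 = 21.2 m.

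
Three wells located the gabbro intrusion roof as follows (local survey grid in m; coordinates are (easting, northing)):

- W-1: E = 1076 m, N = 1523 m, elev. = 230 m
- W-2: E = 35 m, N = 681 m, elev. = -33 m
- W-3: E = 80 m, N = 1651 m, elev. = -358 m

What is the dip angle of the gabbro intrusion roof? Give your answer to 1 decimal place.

33.1°

Let the plane be z = a·E + b·N + c.
W-2−W-1: −1041a − 842b = −263;  W-3−W-1: −996a + 128b = −588.
Solving gives a = 0.54406, b = −0.36029.
Gradient magnitude |∇z| = √(a² + b²) = √(0.29600 + 0.12981) = 0.65254.
True dip = arctan(0.65254) = 33.1°, dipping toward WNW (azimuth ≈ 304°).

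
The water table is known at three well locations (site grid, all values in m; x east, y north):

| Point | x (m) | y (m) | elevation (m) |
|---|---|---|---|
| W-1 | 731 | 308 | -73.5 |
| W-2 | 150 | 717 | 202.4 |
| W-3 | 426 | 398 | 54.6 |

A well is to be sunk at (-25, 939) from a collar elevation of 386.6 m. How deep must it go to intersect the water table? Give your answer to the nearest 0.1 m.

Two edge vectors: W-1→W-2 = (-581, 409, 275.9), W-1→W-3 = (-305, 90, 128.1).
Normal n = (W-1→W-2) × (W-1→W-3) = (27561.9, -9723.4, 72455).
So ∂z/∂x = −n_x/n_z = −0.38040 and ∂z/∂y = −n_y/n_z = 0.13420.
Intercept c from W-1: -73.5 + 278.07 − 41.33 = 163.24.
At (-25, 939): z_contact = 9.51 + 126.01 + 163.24 = 298.76 m.
Depth below ground = 386.6 − 298.76 = 87.8 m.

87.8 m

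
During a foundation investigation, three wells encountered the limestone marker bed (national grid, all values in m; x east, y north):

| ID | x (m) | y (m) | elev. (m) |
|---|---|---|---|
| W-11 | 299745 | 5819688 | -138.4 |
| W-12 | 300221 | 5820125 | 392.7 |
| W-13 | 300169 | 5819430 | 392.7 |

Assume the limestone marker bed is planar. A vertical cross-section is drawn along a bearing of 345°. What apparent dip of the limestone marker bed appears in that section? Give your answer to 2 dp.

21.64°

Let the plane be z = a·x + b·y + c.
W-12−W-11: 476a + 437b = 531.1;  W-13−W-11: 424a − 258b = 531.1.
Solving gives a = 1.19805, b = −0.08964.
Unit vector along 345° is (sin 345°, cos 345°) = (-0.2588, 0.9659).
Slope in that direction = a·(-0.2588) + b·(0.9659) = −0.39666.
Apparent dip = arctan|0.39666| = 21.64° (true dip is 50.2°, so apparent ≤ true as expected).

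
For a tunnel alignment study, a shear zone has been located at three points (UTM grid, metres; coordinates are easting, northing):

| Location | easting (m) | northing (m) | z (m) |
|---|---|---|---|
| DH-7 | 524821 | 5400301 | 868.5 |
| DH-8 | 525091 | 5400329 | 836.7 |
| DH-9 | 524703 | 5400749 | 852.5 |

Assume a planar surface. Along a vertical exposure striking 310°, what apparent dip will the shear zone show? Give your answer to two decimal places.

Two edge vectors: DH-7→DH-8 = (270, 28, -31.8), DH-7→DH-9 = (-118, 448, -16).
Normal n = (DH-7→DH-8) × (DH-7→DH-9) = (13798.4, 8072.4, 124264).
So ∂z/∂easting = −n_x/n_z = −0.11104 and ∂z/∂northing = −n_y/n_z = −0.06496.
Unit vector along 310° is (sin 310°, cos 310°) = (-0.7660, 0.6428).
Slope in that direction = a·(-0.7660) + b·(0.6428) = 0.04331.
Apparent dip = arctan|0.04331| = 2.48° (true dip is 7.3°, so apparent ≤ true as expected).

2.48°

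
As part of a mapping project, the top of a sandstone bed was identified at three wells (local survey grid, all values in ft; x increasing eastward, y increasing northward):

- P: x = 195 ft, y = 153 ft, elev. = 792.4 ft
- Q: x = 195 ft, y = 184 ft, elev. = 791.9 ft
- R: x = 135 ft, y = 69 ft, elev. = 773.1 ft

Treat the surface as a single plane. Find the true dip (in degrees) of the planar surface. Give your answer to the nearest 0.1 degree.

19.0°

Two edge vectors: P→Q = (0, 31, -0.5), P→R = (-60, -84, -19.3).
Normal n = (P→Q) × (P→R) = (-640.3, 30, 1860).
So ∂z/∂x = −n_x/n_z = 0.34425 and ∂z/∂y = −n_y/n_z = −0.01613.
Gradient magnitude |∇z| = √(a² + b²) = √(0.11851 + 0.00026) = 0.34462.
True dip = arctan(0.34462) = 19.0°, dipping toward W (azimuth ≈ 273°).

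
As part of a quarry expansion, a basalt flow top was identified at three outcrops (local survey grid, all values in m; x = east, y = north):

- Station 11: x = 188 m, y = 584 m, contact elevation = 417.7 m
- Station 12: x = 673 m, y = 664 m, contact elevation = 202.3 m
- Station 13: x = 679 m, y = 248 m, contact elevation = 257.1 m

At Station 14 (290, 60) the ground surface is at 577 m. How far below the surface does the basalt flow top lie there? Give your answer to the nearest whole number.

130 m

Let the plane be z = a·x + b·y + c.
Station 12−Station 11: 485a + 80b = −215.4;  Station 13−Station 11: 491a − 336b = −160.6.
Solving gives a = −0.42139, b = −0.13781.
Then c = 417.7 − a·188 − b·584 = 577.40.
At (290, 60): z_contact = −122.2 − 8.3 + 577.40 = 446.9 m.
Depth below ground = 577 − 446.9 = 130 m.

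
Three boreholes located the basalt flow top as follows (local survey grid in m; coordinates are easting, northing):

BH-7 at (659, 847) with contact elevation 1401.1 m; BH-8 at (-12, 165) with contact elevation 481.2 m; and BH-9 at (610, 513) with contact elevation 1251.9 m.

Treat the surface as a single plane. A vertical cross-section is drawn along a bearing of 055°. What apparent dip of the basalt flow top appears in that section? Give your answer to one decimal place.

46.3°

Let the plane be z = a·easting + b·northing + c.
BH-8−BH-7: −671a − 682b = −919.9;  BH-9−BH-7: −49a − 334b = −149.2.
Solving gives a = 1.07759, b = 0.28862.
Unit vector along 055° is (sin 55°, cos 55°) = (0.8192, 0.5736).
Slope in that direction = a·(0.8192) + b·(0.5736) = 1.04825.
Apparent dip = arctan|1.04825| = 46.3° (true dip is 48.1°, so apparent ≤ true as expected).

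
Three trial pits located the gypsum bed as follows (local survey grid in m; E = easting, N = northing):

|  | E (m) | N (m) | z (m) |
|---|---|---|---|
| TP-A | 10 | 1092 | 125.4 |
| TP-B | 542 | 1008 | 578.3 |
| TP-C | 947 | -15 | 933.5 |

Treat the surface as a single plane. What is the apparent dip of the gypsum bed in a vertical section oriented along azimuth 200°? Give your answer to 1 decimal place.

15.7°

Let the plane be z = a·E + b·N + c.
TP-B−TP-A: 532a − 84b = 452.9;  TP-C−TP-A: 937a − 1107b = 808.1.
Solving gives a = 0.84960, b = −0.01086.
Unit vector along 200° is (sin 200°, cos 200°) = (-0.3420, -0.9397).
Slope in that direction = a·(-0.3420) + b·(-0.9397) = −0.28037.
Apparent dip = arctan|0.28037| = 15.7° (true dip is 40.4°, so apparent ≤ true as expected).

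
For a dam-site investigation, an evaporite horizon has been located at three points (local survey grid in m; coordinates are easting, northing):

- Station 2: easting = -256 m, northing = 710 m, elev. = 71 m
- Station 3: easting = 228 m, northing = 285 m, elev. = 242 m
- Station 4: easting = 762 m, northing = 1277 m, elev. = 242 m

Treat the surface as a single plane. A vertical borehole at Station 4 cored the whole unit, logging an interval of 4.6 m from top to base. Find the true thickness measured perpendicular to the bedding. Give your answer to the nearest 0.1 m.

4.4 m

Two edge vectors: Station 2→Station 3 = (484, -425, 171), Station 2→Station 4 = (1018, 567, 171).
Normal n = (Station 2→Station 3) × (Station 2→Station 4) = (-169632, 91314, 707078).
So ∂z/∂easting = −n_x/n_z = 0.23991 and ∂z/∂northing = −n_y/n_z = −0.12914.
|∇z| = √(a²+b²) = 0.27246, so dip δ = arctan(0.27246) = 15.24°.
True thickness = vertical thickness × cos δ = 4.6 × cos 15.24° = 4.4 m.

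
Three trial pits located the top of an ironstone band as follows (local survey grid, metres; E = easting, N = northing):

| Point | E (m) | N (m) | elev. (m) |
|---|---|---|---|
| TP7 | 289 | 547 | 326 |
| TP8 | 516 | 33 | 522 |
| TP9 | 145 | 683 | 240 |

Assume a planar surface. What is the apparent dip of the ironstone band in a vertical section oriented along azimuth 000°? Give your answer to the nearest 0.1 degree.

11.4°

Let the plane be z = a·E + b·N + c.
TP8−TP7: 227a − 514b = 196;  TP9−TP7: −144a + 136b = −86.
Solving gives a = 0.40673, b = −0.20170.
Unit vector along 000° is (sin 0°, cos 0°) = (0.0000, 1.0000).
Slope in that direction = a·(0.0000) + b·(1.0000) = −0.20170.
Apparent dip = arctan|0.20170| = 11.4° (true dip is 24.4°, so apparent ≤ true as expected).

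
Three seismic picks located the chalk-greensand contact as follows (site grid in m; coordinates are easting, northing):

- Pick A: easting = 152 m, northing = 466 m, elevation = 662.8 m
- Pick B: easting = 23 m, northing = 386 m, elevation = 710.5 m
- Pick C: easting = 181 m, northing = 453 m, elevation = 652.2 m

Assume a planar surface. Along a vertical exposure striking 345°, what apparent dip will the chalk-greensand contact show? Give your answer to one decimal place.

5.2°

Let the plane be z = a·easting + b·northing + c.
Pick B−Pick A: −129a − 80b = 47.7;  Pick C−Pick A: 29a − 13b = −10.6.
Solving gives a = −0.36730, b = −0.00398.
Unit vector along 345° is (sin 345°, cos 345°) = (-0.2588, 0.9659).
Slope in that direction = a·(-0.2588) + b·(0.9659) = 0.09122.
Apparent dip = arctan|0.09122| = 5.2° (true dip is 20.2°, so apparent ≤ true as expected).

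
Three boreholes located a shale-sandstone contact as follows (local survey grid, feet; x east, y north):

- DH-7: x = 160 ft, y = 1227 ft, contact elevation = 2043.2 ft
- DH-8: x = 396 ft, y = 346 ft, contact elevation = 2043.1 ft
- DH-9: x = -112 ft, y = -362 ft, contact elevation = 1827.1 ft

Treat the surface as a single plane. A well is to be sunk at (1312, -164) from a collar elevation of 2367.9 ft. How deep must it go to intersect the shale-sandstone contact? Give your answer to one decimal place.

83.6 ft

Let the plane be z = a·x + b·y + c.
DH-8−DH-7: 236a − 881b = −0.1;  DH-9−DH-7: −272a − 1589b = −216.1.
Solving gives a = 0.309492, b = 0.083020.
Then c = 2043.2 − a·160 − b·1227 = 1891.82.
At (1312, -164): z_contact = 406.05 − 13.62 + 1891.82 = 2284.26 ft.
Depth below ground = 2367.9 − 2284.26 = 83.6 ft.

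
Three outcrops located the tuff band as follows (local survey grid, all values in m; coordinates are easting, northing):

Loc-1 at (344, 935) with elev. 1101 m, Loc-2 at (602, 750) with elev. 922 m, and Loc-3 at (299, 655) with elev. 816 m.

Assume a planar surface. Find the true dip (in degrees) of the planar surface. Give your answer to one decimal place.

Two edge vectors: Loc-1→Loc-2 = (258, -185, -179), Loc-1→Loc-3 = (-45, -280, -285).
Normal n = (Loc-1→Loc-2) × (Loc-1→Loc-3) = (2605, 81585, -80565).
So ∂z/∂easting = −n_x/n_z = 0.03233 and ∂z/∂northing = −n_y/n_z = 1.01266.
Gradient magnitude |∇z| = √(a² + b²) = √(0.00105 + 1.02548) = 1.01318.
True dip = arctan(1.01318) = 45.4°, dipping toward S (azimuth ≈ 182°).

45.4°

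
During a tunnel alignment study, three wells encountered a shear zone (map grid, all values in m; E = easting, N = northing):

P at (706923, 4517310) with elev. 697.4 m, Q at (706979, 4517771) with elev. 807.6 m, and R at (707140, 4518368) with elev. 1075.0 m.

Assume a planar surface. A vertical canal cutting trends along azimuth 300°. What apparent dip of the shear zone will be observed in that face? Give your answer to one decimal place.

Let the plane be z = a·E + b·N + c.
Q−P: 56a + 461b = 110.2;  R−P: 217a + 1058b = 377.6.
Solving gives a = 1.40925, b = 0.06786.
Unit vector along 300° is (sin 300°, cos 300°) = (-0.8660, 0.5000).
Slope in that direction = a·(-0.8660) + b·(0.5000) = −1.18652.
Apparent dip = arctan|1.18652| = 49.9° (true dip is 54.7°, so apparent ≤ true as expected).

49.9°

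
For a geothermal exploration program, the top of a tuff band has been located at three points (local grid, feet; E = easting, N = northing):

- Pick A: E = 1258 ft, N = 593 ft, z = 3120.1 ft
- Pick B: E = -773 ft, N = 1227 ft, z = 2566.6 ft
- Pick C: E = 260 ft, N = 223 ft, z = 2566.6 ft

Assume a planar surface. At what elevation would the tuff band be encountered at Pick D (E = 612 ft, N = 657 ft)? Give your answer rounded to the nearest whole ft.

Two edge vectors: Pick A→Pick B = (-2031, 634, -553.5), Pick A→Pick C = (-998, -370, -553.5).
Normal n = (Pick A→Pick B) × (Pick A→Pick C) = (-555714, -571765.5, 1384202).
So ∂z/∂E = −n_x/n_z = 0.40147 and ∂z/∂N = −n_y/n_z = 0.41307.
Intercept c from Pick A: 3120.1 − 505.05 − 244.95 = 2370.10.
At (612, 657): z = 245.7 + 271.4 + 2370.10 = 2887.2 ft.

2887 ft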